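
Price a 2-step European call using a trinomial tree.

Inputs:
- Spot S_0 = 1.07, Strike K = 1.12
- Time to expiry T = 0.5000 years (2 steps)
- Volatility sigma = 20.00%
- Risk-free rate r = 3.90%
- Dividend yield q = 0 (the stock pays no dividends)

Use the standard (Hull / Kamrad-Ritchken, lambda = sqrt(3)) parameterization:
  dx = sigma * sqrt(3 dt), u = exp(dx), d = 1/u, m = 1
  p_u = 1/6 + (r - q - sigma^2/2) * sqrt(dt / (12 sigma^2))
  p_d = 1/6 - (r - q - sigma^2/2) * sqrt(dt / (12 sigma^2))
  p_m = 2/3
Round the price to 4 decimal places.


Answer: Price = V(0,0) = 0.0485

Derivation:
dt = T/N = 0.250000; dx = sigma*sqrt(3*dt) = 0.173205
u = exp(dx) = 1.189110; d = 1/u = 0.840965
p_u = 0.180379, p_m = 0.666667, p_d = 0.152955
Discount per step: exp(-r*dt) = 0.990297
Stock lattice S(k, j) with j the centered position index:
  k=0: S(0,+0) = 1.0700
  k=1: S(1,-1) = 0.8998; S(1,+0) = 1.0700; S(1,+1) = 1.2723
  k=2: S(2,-2) = 0.7567; S(2,-1) = 0.8998; S(2,+0) = 1.0700; S(2,+1) = 1.2723; S(2,+2) = 1.5130
Terminal payoffs V(N, j) = max(S_T - K, 0):
  V(2,-2) = 0.000000; V(2,-1) = 0.000000; V(2,+0) = 0.000000; V(2,+1) = 0.152348; V(2,+2) = 0.392961
Backward induction: V(k, j) = exp(-r*dt) * [p_u * V(k+1, j+1) + p_m * V(k+1, j) + p_d * V(k+1, j-1)]
  V(1,-1) = exp(-r*dt) * [p_u*0.000000 + p_m*0.000000 + p_d*0.000000] = 0.000000
  V(1,+0) = exp(-r*dt) * [p_u*0.152348 + p_m*0.000000 + p_d*0.000000] = 0.027214
  V(1,+1) = exp(-r*dt) * [p_u*0.392961 + p_m*0.152348 + p_d*0.000000] = 0.170774
  V(0,+0) = exp(-r*dt) * [p_u*0.170774 + p_m*0.027214 + p_d*0.000000] = 0.048471


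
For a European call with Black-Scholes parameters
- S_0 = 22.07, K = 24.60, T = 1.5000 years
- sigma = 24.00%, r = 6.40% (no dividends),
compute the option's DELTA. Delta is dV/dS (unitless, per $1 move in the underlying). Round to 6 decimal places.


d1 = 0.1043509076; d2 = -0.1895878616
phi(d1) = 0.3967761191; exp(-qT) = 1.0000000000; exp(-rT) = 0.9084640161
N(d1) = 0.5415545600
Delta = exp(-qT) * N(d1) = 1.0000000000 * 0.5415545600 = 0.541555

Answer: Delta = 0.541555


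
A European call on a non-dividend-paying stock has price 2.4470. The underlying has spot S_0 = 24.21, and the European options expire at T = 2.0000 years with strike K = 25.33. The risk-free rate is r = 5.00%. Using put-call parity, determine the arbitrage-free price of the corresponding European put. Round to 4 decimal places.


Put-call parity: C - P = S_0 * exp(-qT) - K * exp(-rT).
S_0 * exp(-qT) = 24.2100 * 1.00000000 = 24.21000000
K * exp(-rT) = 25.3300 * 0.90483742 = 22.91953180
P = C - S*exp(-qT) + K*exp(-rT)
P = 2.4470 - 24.21000000 + 22.91953180 = 1.1565

Answer: Put price = 1.1565


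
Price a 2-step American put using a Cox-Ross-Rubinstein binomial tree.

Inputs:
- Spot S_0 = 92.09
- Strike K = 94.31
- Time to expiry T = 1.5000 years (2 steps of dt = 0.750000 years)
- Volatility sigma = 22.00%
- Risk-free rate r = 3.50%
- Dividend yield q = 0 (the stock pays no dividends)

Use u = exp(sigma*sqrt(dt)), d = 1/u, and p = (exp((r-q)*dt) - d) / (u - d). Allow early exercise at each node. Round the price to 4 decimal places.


Answer: Price = V(0,0) = 8.9996

Derivation:
dt = T/N = 0.750000
u = exp(sigma*sqrt(dt)) = 1.209885; d = 1/u = 0.826525
p = (exp((r-q)*dt) - d) / (u - d) = 0.521892
Discount per step: exp(-r*dt) = 0.974092
Stock lattice S(k, i) with i counting down-moves:
  k=0: S(0,0) = 92.0900
  k=1: S(1,0) = 111.4183; S(1,1) = 76.1147
  k=2: S(2,0) = 134.8034; S(2,1) = 92.0900; S(2,2) = 62.9106
Terminal payoffs V(N, i) = max(K - S_T, 0):
  V(2,0) = 0.000000; V(2,1) = 2.220000; V(2,2) = 31.399368
Backward induction: V(k, i) = exp(-r*dt) * [p * V(k+1, i) + (1-p) * V(k+1, i+1)]; then take max(V_cont, immediate exercise) for American.
  V(1,0) = exp(-r*dt) * [p*0.000000 + (1-p)*2.220000] = 1.033900; exercise = 0.000000; V(1,0) = max -> 1.033900
  V(1,1) = exp(-r*dt) * [p*2.220000 + (1-p)*31.399368] = 15.751922; exercise = 18.195349; V(1,1) = max -> 18.195349
  V(0,0) = exp(-r*dt) * [p*1.033900 + (1-p)*18.195349] = 8.999557; exercise = 2.220000; V(0,0) = max -> 8.999557


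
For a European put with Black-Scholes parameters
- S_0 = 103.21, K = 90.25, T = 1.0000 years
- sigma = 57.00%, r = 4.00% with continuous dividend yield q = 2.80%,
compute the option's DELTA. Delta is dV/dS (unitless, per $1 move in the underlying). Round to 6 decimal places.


d1 = 0.5414599129; d2 = -0.0285400871
phi(d1) = 0.3445459031; exp(-qT) = 0.9723883668; exp(-rT) = 0.9607894392
N(-d1) = 0.2940953105
Delta = -exp(-qT) * N(-d1) = -0.9723883668 * 0.2940953105 = -0.285975

Answer: Delta = -0.285975


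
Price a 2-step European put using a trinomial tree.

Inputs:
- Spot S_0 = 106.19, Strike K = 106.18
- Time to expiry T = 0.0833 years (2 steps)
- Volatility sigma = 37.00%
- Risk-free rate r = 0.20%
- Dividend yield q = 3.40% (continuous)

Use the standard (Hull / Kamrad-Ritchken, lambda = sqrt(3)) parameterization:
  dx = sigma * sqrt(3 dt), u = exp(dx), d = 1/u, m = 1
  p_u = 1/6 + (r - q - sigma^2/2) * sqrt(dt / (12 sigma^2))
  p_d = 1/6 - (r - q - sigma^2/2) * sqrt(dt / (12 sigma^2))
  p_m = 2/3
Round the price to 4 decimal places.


Answer: Price = V(0,0) = 3.9827

Derivation:
dt = T/N = 0.041650; dx = sigma*sqrt(3*dt) = 0.130789
u = exp(dx) = 1.139727; d = 1/u = 0.877403
p_u = 0.150672, p_m = 0.666667, p_d = 0.182661
Discount per step: exp(-r*dt) = 0.999917
Stock lattice S(k, j) with j the centered position index:
  k=0: S(0,+0) = 106.1900
  k=1: S(1,-1) = 93.1715; S(1,+0) = 106.1900; S(1,+1) = 121.0276
  k=2: S(2,-2) = 81.7489; S(2,-1) = 93.1715; S(2,+0) = 106.1900; S(2,+1) = 121.0276; S(2,+2) = 137.9384
Terminal payoffs V(N, j) = max(K - S_T, 0):
  V(2,-2) = 24.431066; V(2,-1) = 13.008549; V(2,+0) = 0.000000; V(2,+1) = 0.000000; V(2,+2) = 0.000000
Backward induction: V(k, j) = exp(-r*dt) * [p_u * V(k+1, j+1) + p_m * V(k+1, j) + p_d * V(k+1, j-1)]
  V(1,-1) = exp(-r*dt) * [p_u*0.000000 + p_m*13.008549 + p_d*24.431066] = 13.133874
  V(1,+0) = exp(-r*dt) * [p_u*0.000000 + p_m*0.000000 + p_d*13.008549] = 2.375956
  V(1,+1) = exp(-r*dt) * [p_u*0.000000 + p_m*0.000000 + p_d*0.000000] = 0.000000
  V(0,+0) = exp(-r*dt) * [p_u*0.000000 + p_m*2.375956 + p_d*13.133874] = 3.982685


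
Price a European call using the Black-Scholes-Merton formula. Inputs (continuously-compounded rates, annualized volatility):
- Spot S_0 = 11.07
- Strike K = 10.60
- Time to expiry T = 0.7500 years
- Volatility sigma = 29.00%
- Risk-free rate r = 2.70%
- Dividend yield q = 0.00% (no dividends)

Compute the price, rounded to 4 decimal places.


Answer: Price = 1.4474

Derivation:
d1 = (ln(S/K) + (r - q + 0.5*sigma^2) * T) / (sigma * sqrt(T)) = 0.37894980
d2 = d1 - sigma * sqrt(T) = 0.12780244
exp(-rT) = 0.97995365; exp(-qT) = 1.00000000
C = S_0 * exp(-qT) * N(d1) - K * exp(-rT) * N(d2)
N(d1) = 0.64763743; N(d2) = 0.55084734
C = 11.0700 * 1.00000000 * 0.64763743 - 10.6000 * 0.97995365 * 0.55084734 = 1.4474


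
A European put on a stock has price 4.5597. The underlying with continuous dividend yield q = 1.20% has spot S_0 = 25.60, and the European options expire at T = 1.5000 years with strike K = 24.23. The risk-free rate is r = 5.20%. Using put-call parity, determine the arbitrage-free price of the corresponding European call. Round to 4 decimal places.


Put-call parity: C - P = S_0 * exp(-qT) - K * exp(-rT).
S_0 * exp(-qT) = 25.6000 * 0.98216103 = 25.14332243
K * exp(-rT) = 24.2300 * 0.92496443 = 22.41188806
C = P + S*exp(-qT) - K*exp(-rT)
C = 4.5597 + 25.14332243 - 22.41188806 = 7.2911

Answer: Call price = 7.2911


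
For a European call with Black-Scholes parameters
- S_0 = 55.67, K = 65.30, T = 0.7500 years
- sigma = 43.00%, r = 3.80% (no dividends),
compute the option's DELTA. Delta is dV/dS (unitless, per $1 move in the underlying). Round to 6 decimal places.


d1 = -0.1657213701; d2 = -0.5381122938
phi(d1) = 0.3935015314; exp(-qT) = 1.0000000000; exp(-rT) = 0.9719022941
N(d1) = 0.4341881138
Delta = exp(-qT) * N(d1) = 1.0000000000 * 0.4341881138 = 0.434188

Answer: Delta = 0.434188


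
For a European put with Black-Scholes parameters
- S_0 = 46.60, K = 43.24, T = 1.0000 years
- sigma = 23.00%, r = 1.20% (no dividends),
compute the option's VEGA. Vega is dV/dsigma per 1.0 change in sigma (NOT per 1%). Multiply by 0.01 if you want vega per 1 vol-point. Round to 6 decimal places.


d1 = 0.4925415146; d2 = 0.2625415146
phi(d1) = 0.3533708860; exp(-qT) = 1.0000000000; exp(-rT) = 0.9880717129
Vega = S * exp(-qT) * phi(d1) * sqrt(T) = 46.6000 * 1.0000000000 * 0.3533708860 * 1.0000000000 = 16.467083

Answer: Vega = 16.467083


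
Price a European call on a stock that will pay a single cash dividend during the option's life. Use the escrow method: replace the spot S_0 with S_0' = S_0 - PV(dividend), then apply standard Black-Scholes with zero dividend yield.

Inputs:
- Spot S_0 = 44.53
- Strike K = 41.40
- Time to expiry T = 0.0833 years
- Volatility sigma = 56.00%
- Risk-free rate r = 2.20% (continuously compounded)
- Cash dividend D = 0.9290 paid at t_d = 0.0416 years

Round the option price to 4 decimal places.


PV(D) = D * exp(-r * t_d) = 0.9290 * 0.99908522 = 0.92815017
S_0' = S_0 - PV(D) = 44.5300 - 0.92815017 = 43.60184983
d1 = (ln(S_0'/K) + (r + sigma^2/2)*T) / (sigma*sqrt(T)) = 0.41276059
d2 = d1 - sigma*sqrt(T) = 0.25113485
exp(-rT) = 0.99816908
N(d1) = 0.66010899; N(d2) = 0.59914507
C = S_0' * N(d1) - K * exp(-rT) * N(d2) = 43.60184983 * 0.66010899 - 41.4000 * 0.99816908 * 0.59914507 = 4.0228

Answer: Price = 4.0228


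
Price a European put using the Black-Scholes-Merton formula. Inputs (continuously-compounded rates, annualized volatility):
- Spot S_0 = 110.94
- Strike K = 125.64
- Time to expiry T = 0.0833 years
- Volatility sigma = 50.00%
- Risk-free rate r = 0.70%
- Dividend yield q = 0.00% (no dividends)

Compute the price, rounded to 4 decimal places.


Answer: Price = 16.4694

Derivation:
d1 = (ln(S/K) + (r - q + 0.5*sigma^2) * T) / (sigma * sqrt(T)) = -0.78606184
d2 = d1 - sigma * sqrt(T) = -0.93037054
exp(-rT) = 0.99941707; exp(-qT) = 1.00000000
P = K * exp(-rT) * N(-d2) - S_0 * exp(-qT) * N(-d1)
N(-d1) = 0.78408437; N(-d2) = 0.82391037
P = 125.6400 * 0.99941707 * 0.82391037 - 110.9400 * 1.00000000 * 0.78408437 = 16.4694


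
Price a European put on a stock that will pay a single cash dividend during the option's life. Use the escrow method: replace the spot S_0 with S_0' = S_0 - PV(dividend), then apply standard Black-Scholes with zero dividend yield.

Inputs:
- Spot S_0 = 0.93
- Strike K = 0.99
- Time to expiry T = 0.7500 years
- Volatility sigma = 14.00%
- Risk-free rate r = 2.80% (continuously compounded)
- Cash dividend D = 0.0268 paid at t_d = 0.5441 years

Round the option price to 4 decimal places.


Answer: Price = 0.0856

Derivation:
PV(D) = D * exp(-r * t_d) = 0.0268 * 0.98488066 = 0.02639480
S_0' = S_0 - PV(D) = 0.9300 - 0.02639480 = 0.90360520
d1 = (ln(S_0'/K) + (r + sigma^2/2)*T) / (sigma*sqrt(T)) = -0.51930517
d2 = d1 - sigma*sqrt(T) = -0.64054873
exp(-rT) = 0.97921896
N(-d1) = 0.69822603; N(-d2) = 0.73909204
P = K * exp(-rT) * N(-d2) - S_0' * N(-d1) = 0.9900 * 0.97921896 * 0.73909204 - 0.90360520 * 0.69822603 = 0.0856


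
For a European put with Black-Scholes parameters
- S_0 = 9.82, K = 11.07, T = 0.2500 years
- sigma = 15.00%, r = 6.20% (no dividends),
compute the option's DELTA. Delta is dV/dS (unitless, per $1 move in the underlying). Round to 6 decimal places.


Answer: Delta = -0.912036

Derivation:
d1 = -1.3534016581; d2 = -1.4284016581
phi(d1) = 0.1596475738; exp(-qT) = 1.0000000000; exp(-rT) = 0.9846195068
N(-d1) = 0.9120363260
Delta = -exp(-qT) * N(-d1) = -1.0000000000 * 0.9120363260 = -0.912036


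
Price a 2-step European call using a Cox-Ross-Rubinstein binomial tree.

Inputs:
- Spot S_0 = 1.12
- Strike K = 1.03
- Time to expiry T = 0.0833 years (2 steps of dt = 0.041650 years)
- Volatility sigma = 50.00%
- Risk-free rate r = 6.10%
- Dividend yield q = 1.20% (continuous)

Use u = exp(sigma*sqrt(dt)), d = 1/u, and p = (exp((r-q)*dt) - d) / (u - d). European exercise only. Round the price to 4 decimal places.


dt = T/N = 0.041650
u = exp(sigma*sqrt(dt)) = 1.107430; d = 1/u = 0.902992
p = (exp((r-q)*dt) - d) / (u - d) = 0.484505
Discount per step: exp(-r*dt) = 0.997463
Stock lattice S(k, i) with i counting down-moves:
  k=0: S(0,0) = 1.1200
  k=1: S(1,0) = 1.2403; S(1,1) = 1.0114
  k=2: S(2,0) = 1.3736; S(2,1) = 1.1200; S(2,2) = 0.9132
Terminal payoffs V(N, i) = max(S_T - K, 0):
  V(2,0) = 0.343568; V(2,1) = 0.090000; V(2,2) = 0.000000
Backward induction: V(k, i) = exp(-r*dt) * [p * V(k+1, i) + (1-p) * V(k+1, i+1)].
  V(1,0) = exp(-r*dt) * [p*0.343568 + (1-p)*0.090000] = 0.212315
  V(1,1) = exp(-r*dt) * [p*0.090000 + (1-p)*0.000000] = 0.043495
  V(0,0) = exp(-r*dt) * [p*0.212315 + (1-p)*0.043495] = 0.124971

Answer: Price = V(0,0) = 0.1250


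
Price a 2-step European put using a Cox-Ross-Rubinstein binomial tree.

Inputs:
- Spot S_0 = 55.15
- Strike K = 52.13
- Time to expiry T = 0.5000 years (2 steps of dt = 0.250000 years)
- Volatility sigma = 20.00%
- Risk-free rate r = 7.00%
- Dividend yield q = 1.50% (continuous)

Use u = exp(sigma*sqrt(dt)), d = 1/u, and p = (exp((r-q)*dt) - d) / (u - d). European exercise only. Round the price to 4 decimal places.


Answer: Price = V(0,0) = 1.4001

Derivation:
dt = T/N = 0.250000
u = exp(sigma*sqrt(dt)) = 1.105171; d = 1/u = 0.904837
p = (exp((r-q)*dt) - d) / (u - d) = 0.544130
Discount per step: exp(-r*dt) = 0.982652
Stock lattice S(k, i) with i counting down-moves:
  k=0: S(0,0) = 55.1500
  k=1: S(1,0) = 60.9502; S(1,1) = 49.9018
  k=2: S(2,0) = 67.3604; S(2,1) = 55.1500; S(2,2) = 45.1530
Terminal payoffs V(N, i) = max(K - S_T, 0):
  V(2,0) = 0.000000; V(2,1) = 0.000000; V(2,2) = 6.976999
Backward induction: V(k, i) = exp(-r*dt) * [p * V(k+1, i) + (1-p) * V(k+1, i+1)].
  V(1,0) = exp(-r*dt) * [p*0.000000 + (1-p)*0.000000] = 0.000000
  V(1,1) = exp(-r*dt) * [p*0.000000 + (1-p)*6.976999] = 3.125425
  V(0,0) = exp(-r*dt) * [p*0.000000 + (1-p)*3.125425] = 1.400070


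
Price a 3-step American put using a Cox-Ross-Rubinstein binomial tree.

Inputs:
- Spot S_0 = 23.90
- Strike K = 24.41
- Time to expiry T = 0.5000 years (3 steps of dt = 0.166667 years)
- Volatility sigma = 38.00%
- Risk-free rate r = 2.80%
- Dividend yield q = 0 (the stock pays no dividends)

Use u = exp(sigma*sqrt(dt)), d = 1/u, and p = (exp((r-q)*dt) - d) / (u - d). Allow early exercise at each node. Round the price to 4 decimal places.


Answer: Price = V(0,0) = 2.8870

Derivation:
dt = T/N = 0.166667
u = exp(sigma*sqrt(dt)) = 1.167815; d = 1/u = 0.856300
p = (exp((r-q)*dt) - d) / (u - d) = 0.476310
Discount per step: exp(-r*dt) = 0.995344
Stock lattice S(k, i) with i counting down-moves:
  k=0: S(0,0) = 23.9000
  k=1: S(1,0) = 27.9108; S(1,1) = 20.4656
  k=2: S(2,0) = 32.5946; S(2,1) = 23.9000; S(2,2) = 17.5247
  k=3: S(3,0) = 38.0645; S(3,1) = 27.9108; S(3,2) = 20.4656; S(3,3) = 15.0064
Terminal payoffs V(N, i) = max(K - S_T, 0):
  V(3,0) = 0.000000; V(3,1) = 0.000000; V(3,2) = 3.944427; V(3,3) = 9.403621
Backward induction: V(k, i) = exp(-r*dt) * [p * V(k+1, i) + (1-p) * V(k+1, i+1)]; then take max(V_cont, immediate exercise) for American.
  V(2,0) = exp(-r*dt) * [p*0.000000 + (1-p)*0.000000] = 0.000000; exercise = 0.000000; V(2,0) = max -> 0.000000
  V(2,1) = exp(-r*dt) * [p*0.000000 + (1-p)*3.944427] = 2.056041; exercise = 0.510000; V(2,1) = max -> 2.056041
  V(2,2) = exp(-r*dt) * [p*3.944427 + (1-p)*9.403621] = 6.771679; exercise = 6.885327; V(2,2) = max -> 6.885327
  V(1,0) = exp(-r*dt) * [p*0.000000 + (1-p)*2.056041] = 1.071716; exercise = 0.000000; V(1,0) = max -> 1.071716
  V(1,1) = exp(-r*dt) * [p*2.056041 + (1-p)*6.885327] = 4.563745; exercise = 3.944427; V(1,1) = max -> 4.563745
  V(0,0) = exp(-r*dt) * [p*1.071716 + (1-p)*4.563745] = 2.886954; exercise = 0.510000; V(0,0) = max -> 2.886954


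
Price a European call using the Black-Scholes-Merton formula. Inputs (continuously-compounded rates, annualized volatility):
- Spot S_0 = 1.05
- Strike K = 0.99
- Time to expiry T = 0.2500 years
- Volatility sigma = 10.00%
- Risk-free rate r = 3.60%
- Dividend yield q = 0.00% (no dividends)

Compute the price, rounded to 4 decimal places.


Answer: Price = 0.0709

Derivation:
d1 = (ln(S/K) + (r - q + 0.5*sigma^2) * T) / (sigma * sqrt(T)) = 1.38181000
d2 = d1 - sigma * sqrt(T) = 1.33181000
exp(-rT) = 0.99104038; exp(-qT) = 1.00000000
C = S_0 * exp(-qT) * N(d1) - K * exp(-rT) * N(d2)
N(d1) = 0.91648498; N(d2) = 0.90853868
C = 1.0500 * 1.00000000 * 0.91648498 - 0.9900 * 0.99104038 * 0.90853868 = 0.0709


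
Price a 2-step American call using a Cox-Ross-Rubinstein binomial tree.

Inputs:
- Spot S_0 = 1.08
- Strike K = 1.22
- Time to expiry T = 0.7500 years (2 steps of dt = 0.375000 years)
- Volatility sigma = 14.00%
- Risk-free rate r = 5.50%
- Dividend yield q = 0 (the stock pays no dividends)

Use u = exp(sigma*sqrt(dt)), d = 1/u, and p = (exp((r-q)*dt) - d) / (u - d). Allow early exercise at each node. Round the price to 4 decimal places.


Answer: Price = V(0,0) = 0.0214

Derivation:
dt = T/N = 0.375000
u = exp(sigma*sqrt(dt)) = 1.089514; d = 1/u = 0.917840
p = (exp((r-q)*dt) - d) / (u - d) = 0.599968
Discount per step: exp(-r*dt) = 0.979586
Stock lattice S(k, i) with i counting down-moves:
  k=0: S(0,0) = 1.0800
  k=1: S(1,0) = 1.1767; S(1,1) = 0.9913
  k=2: S(2,0) = 1.2820; S(2,1) = 1.0800; S(2,2) = 0.9098
Terminal payoffs V(N, i) = max(S_T - K, 0):
  V(2,0) = 0.062005; V(2,1) = 0.000000; V(2,2) = 0.000000
Backward induction: V(k, i) = exp(-r*dt) * [p * V(k+1, i) + (1-p) * V(k+1, i+1)]; then take max(V_cont, immediate exercise) for American.
  V(1,0) = exp(-r*dt) * [p*0.062005 + (1-p)*0.000000] = 0.036442; exercise = 0.000000; V(1,0) = max -> 0.036442
  V(1,1) = exp(-r*dt) * [p*0.000000 + (1-p)*0.000000] = 0.000000; exercise = 0.000000; V(1,1) = max -> 0.000000
  V(0,0) = exp(-r*dt) * [p*0.036442 + (1-p)*0.000000] = 0.021417; exercise = 0.000000; V(0,0) = max -> 0.021417


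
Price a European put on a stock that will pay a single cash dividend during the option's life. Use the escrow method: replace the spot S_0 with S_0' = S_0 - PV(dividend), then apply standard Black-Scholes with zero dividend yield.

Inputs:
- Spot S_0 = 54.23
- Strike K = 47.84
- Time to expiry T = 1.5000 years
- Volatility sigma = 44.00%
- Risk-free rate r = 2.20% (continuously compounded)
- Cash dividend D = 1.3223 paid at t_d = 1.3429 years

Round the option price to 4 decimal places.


PV(D) = D * exp(-r * t_d) = 1.3223 * 0.97088835 = 1.28380567
S_0' = S_0 - PV(D) = 54.2300 - 1.28380567 = 52.94619433
d1 = (ln(S_0'/K) + (r + sigma^2/2)*T) / (sigma*sqrt(T)) = 0.51887260
d2 = d1 - sigma*sqrt(T) = -0.02001514
exp(-rT) = 0.96753856
N(-d1) = 0.30192479; N(-d2) = 0.50798435
P = K * exp(-rT) * N(-d2) - S_0' * N(-d1) = 47.8400 * 0.96753856 * 0.50798435 - 52.94619433 * 0.30192479 = 7.5273

Answer: Price = 7.5273


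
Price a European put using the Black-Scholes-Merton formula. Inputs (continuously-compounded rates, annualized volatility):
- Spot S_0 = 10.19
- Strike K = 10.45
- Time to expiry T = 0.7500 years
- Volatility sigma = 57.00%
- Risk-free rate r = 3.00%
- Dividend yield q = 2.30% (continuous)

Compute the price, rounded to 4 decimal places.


Answer: Price = 2.0747

Derivation:
d1 = (ln(S/K) + (r - q + 0.5*sigma^2) * T) / (sigma * sqrt(T)) = 0.20641258
d2 = d1 - sigma * sqrt(T) = -0.28722190
exp(-rT) = 0.97775124; exp(-qT) = 0.98289793
P = K * exp(-rT) * N(-d2) - S_0 * exp(-qT) * N(-d1)
N(-d1) = 0.41823432; N(-d2) = 0.61302879
P = 10.4500 * 0.97775124 * 0.61302879 - 10.1900 * 0.98289793 * 0.41823432 = 2.0747


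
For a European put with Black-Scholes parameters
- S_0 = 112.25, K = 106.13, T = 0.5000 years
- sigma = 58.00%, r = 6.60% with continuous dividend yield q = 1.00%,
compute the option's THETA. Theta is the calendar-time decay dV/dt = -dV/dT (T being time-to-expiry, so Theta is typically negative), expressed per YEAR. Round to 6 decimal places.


Answer: Theta = -13.792684

Derivation:
d1 = 0.4100335907; d2 = -0.0000883424
phi(d1) = 0.3667766109; exp(-qT) = 0.9950124792; exp(-rT) = 0.9675385596
Theta = -S*exp(-qT)*phi(d1)*sigma/(2*sqrt(T)) + r*K*exp(-rT)*N(-d2) - q*S*exp(-qT)*N(-d1)
N(-d1) = 0.3408906534; N(-d2) = 0.5000352435; sqrt(T) = 0.7071067812
Term 1 = -112.2500 * 0.9950124792 * 0.3667766109 * 0.5800 / (2 * 0.7071067812) = -16.8007823704
Term 2 = 0.0660 * 106.1300 * 0.9675385596 * 0.5000352435 = 3.3888394742
Term 3 = -0.0100 * 112.2500 * 0.9950124792 * 0.3408906534 = -0.3807412848
Theta = -16.8007823704 + (3.3888394742) + (-0.3807412848) = -13.792684


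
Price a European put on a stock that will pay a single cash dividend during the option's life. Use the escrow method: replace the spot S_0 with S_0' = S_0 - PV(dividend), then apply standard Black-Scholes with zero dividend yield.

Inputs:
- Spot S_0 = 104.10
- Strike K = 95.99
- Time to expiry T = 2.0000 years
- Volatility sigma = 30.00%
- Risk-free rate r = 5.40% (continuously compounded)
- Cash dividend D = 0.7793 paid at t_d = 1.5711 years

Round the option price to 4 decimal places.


Answer: Price = 8.7309

Derivation:
PV(D) = D * exp(-r * t_d) = 0.7793 * 0.91865981 = 0.71591159
S_0' = S_0 - PV(D) = 104.1000 - 0.71591159 = 103.38408841
d1 = (ln(S_0'/K) + (r + sigma^2/2)*T) / (sigma*sqrt(T)) = 0.64159816
d2 = d1 - sigma*sqrt(T) = 0.21733409
exp(-rT) = 0.89762760
N(-d1) = 0.26056706; N(-d2) = 0.41397399
P = K * exp(-rT) * N(-d2) - S_0' * N(-d1) = 95.9900 * 0.89762760 * 0.41397399 - 103.38408841 * 0.26056706 = 8.7309


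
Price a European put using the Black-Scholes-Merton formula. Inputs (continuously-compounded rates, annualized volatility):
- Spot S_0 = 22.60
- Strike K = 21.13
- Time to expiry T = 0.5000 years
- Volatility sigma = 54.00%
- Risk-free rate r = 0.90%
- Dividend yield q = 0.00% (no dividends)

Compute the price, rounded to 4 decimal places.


d1 = (ln(S/K) + (r - q + 0.5*sigma^2) * T) / (sigma * sqrt(T)) = 0.37884182
d2 = d1 - sigma * sqrt(T) = -0.00299584
exp(-rT) = 0.99551011; exp(-qT) = 1.00000000
P = K * exp(-rT) * N(-d2) - S_0 * exp(-qT) * N(-d1)
N(-d1) = 0.35240267; N(-d2) = 0.50119517
P = 21.1300 * 0.99551011 * 0.50119517 - 22.6000 * 1.00000000 * 0.35240267 = 2.5784

Answer: Price = 2.5784


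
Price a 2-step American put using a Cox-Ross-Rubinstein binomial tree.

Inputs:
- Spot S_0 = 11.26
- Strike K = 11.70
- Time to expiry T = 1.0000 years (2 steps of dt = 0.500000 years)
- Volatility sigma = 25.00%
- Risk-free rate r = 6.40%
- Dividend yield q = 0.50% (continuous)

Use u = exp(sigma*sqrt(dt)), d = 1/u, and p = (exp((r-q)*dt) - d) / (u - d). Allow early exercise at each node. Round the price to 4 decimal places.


Answer: Price = V(0,0) = 1.1110

Derivation:
dt = T/N = 0.500000
u = exp(sigma*sqrt(dt)) = 1.193365; d = 1/u = 0.837967
p = (exp((r-q)*dt) - d) / (u - d) = 0.540163
Discount per step: exp(-r*dt) = 0.968507
Stock lattice S(k, i) with i counting down-moves:
  k=0: S(0,0) = 11.2600
  k=1: S(1,0) = 13.4373; S(1,1) = 9.4355
  k=2: S(2,0) = 16.0356; S(2,1) = 11.2600; S(2,2) = 7.9066
Terminal payoffs V(N, i) = max(K - S_T, 0):
  V(2,0) = 0.000000; V(2,1) = 0.440000; V(2,2) = 3.793357
Backward induction: V(k, i) = exp(-r*dt) * [p * V(k+1, i) + (1-p) * V(k+1, i+1)]; then take max(V_cont, immediate exercise) for American.
  V(1,0) = exp(-r*dt) * [p*0.000000 + (1-p)*0.440000] = 0.195956; exercise = 0.000000; V(1,0) = max -> 0.195956
  V(1,1) = exp(-r*dt) * [p*0.440000 + (1-p)*3.793357] = 1.919579; exercise = 2.264493; V(1,1) = max -> 2.264493
  V(0,0) = exp(-r*dt) * [p*0.195956 + (1-p)*2.264493] = 1.111019; exercise = 0.440000; V(0,0) = max -> 1.111019


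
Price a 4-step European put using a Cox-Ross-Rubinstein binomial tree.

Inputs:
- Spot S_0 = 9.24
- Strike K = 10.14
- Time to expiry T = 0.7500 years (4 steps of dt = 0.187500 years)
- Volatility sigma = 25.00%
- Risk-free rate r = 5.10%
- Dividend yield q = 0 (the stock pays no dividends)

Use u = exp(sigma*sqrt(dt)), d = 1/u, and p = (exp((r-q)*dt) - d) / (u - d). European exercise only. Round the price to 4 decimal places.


Answer: Price = V(0,0) = 1.1455

Derivation:
dt = T/N = 0.187500
u = exp(sigma*sqrt(dt)) = 1.114330; d = 1/u = 0.897400
p = (exp((r-q)*dt) - d) / (u - d) = 0.517256
Discount per step: exp(-r*dt) = 0.990483
Stock lattice S(k, i) with i counting down-moves:
  k=0: S(0,0) = 9.2400
  k=1: S(1,0) = 10.2964; S(1,1) = 8.2920
  k=2: S(2,0) = 11.4736; S(2,1) = 9.2400; S(2,2) = 7.4412
  k=3: S(3,0) = 12.7854; S(3,1) = 10.2964; S(3,2) = 8.2920; S(3,3) = 6.6778
  k=4: S(4,0) = 14.2471; S(4,1) = 11.4736; S(4,2) = 9.2400; S(4,3) = 7.4412; S(4,4) = 5.9926
Terminal payoffs V(N, i) = max(K - S_T, 0):
  V(4,0) = 0.000000; V(4,1) = 0.000000; V(4,2) = 0.900000; V(4,3) = 2.698775; V(4,4) = 4.147377
Backward induction: V(k, i) = exp(-r*dt) * [p * V(k+1, i) + (1-p) * V(k+1, i+1)].
  V(3,0) = exp(-r*dt) * [p*0.000000 + (1-p)*0.000000] = 0.000000
  V(3,1) = exp(-r*dt) * [p*0.000000 + (1-p)*0.900000] = 0.430335
  V(3,2) = exp(-r*dt) * [p*0.900000 + (1-p)*2.698775] = 1.751519
  V(3,3) = exp(-r*dt) * [p*2.698775 + (1-p)*4.147377] = 3.365740
  V(2,0) = exp(-r*dt) * [p*0.000000 + (1-p)*0.430335] = 0.205765
  V(2,1) = exp(-r*dt) * [p*0.430335 + (1-p)*1.751519] = 1.057964
  V(2,2) = exp(-r*dt) * [p*1.751519 + (1-p)*3.365740] = 2.506690
  V(1,0) = exp(-r*dt) * [p*0.205765 + (1-p)*1.057964] = 0.611286
  V(1,1) = exp(-r*dt) * [p*1.057964 + (1-p)*2.506690] = 1.740604
  V(0,0) = exp(-r*dt) * [p*0.611286 + (1-p)*1.740604] = 1.145452


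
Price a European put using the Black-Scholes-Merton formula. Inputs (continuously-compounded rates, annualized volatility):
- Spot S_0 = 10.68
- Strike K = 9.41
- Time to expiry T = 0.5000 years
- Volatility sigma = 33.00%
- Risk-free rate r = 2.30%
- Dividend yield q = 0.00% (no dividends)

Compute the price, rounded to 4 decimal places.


Answer: Price = 0.3961

Derivation:
d1 = (ln(S/K) + (r - q + 0.5*sigma^2) * T) / (sigma * sqrt(T)) = 0.70849905
d2 = d1 - sigma * sqrt(T) = 0.47515381
exp(-rT) = 0.98856587; exp(-qT) = 1.00000000
P = K * exp(-rT) * N(-d2) - S_0 * exp(-qT) * N(-d1)
N(-d1) = 0.23931770; N(-d2) = 0.31733867
P = 9.4100 * 0.98856587 * 0.31733867 - 10.6800 * 1.00000000 * 0.23931770 = 0.3961


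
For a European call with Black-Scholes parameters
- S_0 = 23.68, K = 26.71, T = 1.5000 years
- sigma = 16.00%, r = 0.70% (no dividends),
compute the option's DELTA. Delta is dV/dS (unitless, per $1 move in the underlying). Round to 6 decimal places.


Answer: Delta = 0.321722

Derivation:
d1 = -0.4628883290; d2 = -0.6588475084
phi(d1) = 0.3584122798; exp(-qT) = 1.0000000000; exp(-rT) = 0.9895549326
N(d1) = 0.3217222068
Delta = exp(-qT) * N(d1) = 1.0000000000 * 0.3217222068 = 0.321722


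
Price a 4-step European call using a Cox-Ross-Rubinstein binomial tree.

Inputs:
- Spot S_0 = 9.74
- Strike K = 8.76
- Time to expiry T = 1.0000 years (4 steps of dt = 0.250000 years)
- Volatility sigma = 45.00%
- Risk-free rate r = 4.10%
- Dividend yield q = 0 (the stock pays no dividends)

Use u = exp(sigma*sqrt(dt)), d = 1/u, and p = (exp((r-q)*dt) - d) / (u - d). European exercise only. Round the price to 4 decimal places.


dt = T/N = 0.250000
u = exp(sigma*sqrt(dt)) = 1.252323; d = 1/u = 0.798516
p = (exp((r-q)*dt) - d) / (u - d) = 0.466689
Discount per step: exp(-r*dt) = 0.989802
Stock lattice S(k, i) with i counting down-moves:
  k=0: S(0,0) = 9.7400
  k=1: S(1,0) = 12.1976; S(1,1) = 7.7775
  k=2: S(2,0) = 15.2754; S(2,1) = 9.7400; S(2,2) = 6.2105
  k=3: S(3,0) = 19.1297; S(3,1) = 12.1976; S(3,2) = 7.7775; S(3,3) = 4.9592
  k=4: S(4,0) = 23.9565; S(4,1) = 15.2754; S(4,2) = 9.7400; S(4,3) = 6.2105; S(4,4) = 3.9600
Terminal payoffs V(N, i) = max(S_T - K, 0):
  V(4,0) = 15.196534; V(4,1) = 6.515361; V(4,2) = 0.980000; V(4,3) = 0.000000; V(4,4) = 0.000000
Backward induction: V(k, i) = exp(-r*dt) * [p * V(k+1, i) + (1-p) * V(k+1, i+1)].
  V(3,0) = exp(-r*dt) * [p*15.196534 + (1-p)*6.515361] = 10.459013
  V(3,1) = exp(-r*dt) * [p*6.515361 + (1-p)*0.980000] = 3.526955
  V(3,2) = exp(-r*dt) * [p*0.980000 + (1-p)*0.000000] = 0.452691
  V(3,3) = exp(-r*dt) * [p*0.000000 + (1-p)*0.000000] = 0.000000
  V(2,0) = exp(-r*dt) * [p*10.459013 + (1-p)*3.526955] = 6.693113
  V(2,1) = exp(-r*dt) * [p*3.526955 + (1-p)*0.452691] = 1.868169
  V(2,2) = exp(-r*dt) * [p*0.452691 + (1-p)*0.000000] = 0.209112
  V(1,0) = exp(-r*dt) * [p*6.693113 + (1-p)*1.868169] = 4.077903
  V(1,1) = exp(-r*dt) * [p*1.868169 + (1-p)*0.209112] = 0.973347
  V(0,0) = exp(-r*dt) * [p*4.077903 + (1-p)*0.973347] = 2.397509

Answer: Price = V(0,0) = 2.3975


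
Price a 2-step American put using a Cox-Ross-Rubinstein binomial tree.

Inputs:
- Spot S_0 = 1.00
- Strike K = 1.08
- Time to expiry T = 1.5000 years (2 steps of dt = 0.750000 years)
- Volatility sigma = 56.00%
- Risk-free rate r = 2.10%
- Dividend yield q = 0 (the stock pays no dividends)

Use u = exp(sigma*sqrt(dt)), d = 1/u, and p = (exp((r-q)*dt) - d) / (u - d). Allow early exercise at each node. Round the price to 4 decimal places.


Answer: Price = V(0,0) = 0.2942

Derivation:
dt = T/N = 0.750000
u = exp(sigma*sqrt(dt)) = 1.624133; d = 1/u = 0.615713
p = (exp((r-q)*dt) - d) / (u - d) = 0.396820
Discount per step: exp(-r*dt) = 0.984373
Stock lattice S(k, i) with i counting down-moves:
  k=0: S(0,0) = 1.0000
  k=1: S(1,0) = 1.6241; S(1,1) = 0.6157
  k=2: S(2,0) = 2.6378; S(2,1) = 1.0000; S(2,2) = 0.3791
Terminal payoffs V(N, i) = max(K - S_T, 0):
  V(2,0) = 0.000000; V(2,1) = 0.080000; V(2,2) = 0.700897
Backward induction: V(k, i) = exp(-r*dt) * [p * V(k+1, i) + (1-p) * V(k+1, i+1)]; then take max(V_cont, immediate exercise) for American.
  V(1,0) = exp(-r*dt) * [p*0.000000 + (1-p)*0.080000] = 0.047500; exercise = 0.000000; V(1,0) = max -> 0.047500
  V(1,1) = exp(-r*dt) * [p*0.080000 + (1-p)*0.700897] = 0.447410; exercise = 0.464287; V(1,1) = max -> 0.464287
  V(0,0) = exp(-r*dt) * [p*0.047500 + (1-p)*0.464287] = 0.294227; exercise = 0.080000; V(0,0) = max -> 0.294227


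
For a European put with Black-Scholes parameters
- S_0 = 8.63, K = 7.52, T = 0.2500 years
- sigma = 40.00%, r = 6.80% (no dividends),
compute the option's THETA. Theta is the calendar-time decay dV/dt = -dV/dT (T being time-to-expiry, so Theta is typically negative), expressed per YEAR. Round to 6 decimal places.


Answer: Theta = -0.814595

Derivation:
d1 = 0.8733918357; d2 = 0.6733918357
phi(d1) = 0.2724377361; exp(-qT) = 1.0000000000; exp(-rT) = 0.9831436846
Theta = -S*exp(-qT)*phi(d1)*sigma/(2*sqrt(T)) + r*K*exp(-rT)*N(-d2) - q*S*exp(-qT)*N(-d1)
N(-d1) = 0.1912247698; N(-d2) = 0.2503490207; sqrt(T) = 0.5000000000
Term 1 = -8.6300 * 1.0000000000 * 0.2724377361 * 0.4000 / (2 * 0.5000000000) = -0.9404550650
Term 2 = 0.0680 * 7.5200 * 0.9831436846 * 0.2503490207 = 0.1258605554
Term 3 = 0 (no dividend yield, q = 0)
Theta = -0.9404550650 + (0.1258605554) + (0.0000000000) = -0.814595


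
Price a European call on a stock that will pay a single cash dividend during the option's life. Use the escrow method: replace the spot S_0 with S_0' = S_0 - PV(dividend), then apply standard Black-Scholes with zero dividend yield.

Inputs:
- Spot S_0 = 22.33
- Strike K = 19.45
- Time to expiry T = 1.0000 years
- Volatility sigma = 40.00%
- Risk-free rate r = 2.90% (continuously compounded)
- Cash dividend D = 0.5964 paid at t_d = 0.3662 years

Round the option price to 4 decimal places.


PV(D) = D * exp(-r * t_d) = 0.5964 * 0.98943639 = 0.59009986
S_0' = S_0 - PV(D) = 22.3300 - 0.59009986 = 21.73990014
d1 = (ln(S_0'/K) + (r + sigma^2/2)*T) / (sigma*sqrt(T)) = 0.55075555
d2 = d1 - sigma*sqrt(T) = 0.15075555
exp(-rT) = 0.97141646
N(d1) = 0.70909937; N(d2) = 0.55991572
C = S_0' * N(d1) - K * exp(-rT) * N(d2) = 21.73990014 * 0.70909937 - 19.4500 * 0.97141646 * 0.55991572 = 4.8367

Answer: Price = 4.8367


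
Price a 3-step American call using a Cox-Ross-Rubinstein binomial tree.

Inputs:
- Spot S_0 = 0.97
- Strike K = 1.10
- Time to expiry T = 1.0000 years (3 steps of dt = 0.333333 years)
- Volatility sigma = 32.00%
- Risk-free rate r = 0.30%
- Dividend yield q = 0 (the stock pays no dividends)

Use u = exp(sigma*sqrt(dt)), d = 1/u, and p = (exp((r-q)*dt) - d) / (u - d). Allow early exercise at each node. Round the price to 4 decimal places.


dt = T/N = 0.333333
u = exp(sigma*sqrt(dt)) = 1.202920; d = 1/u = 0.831310
p = (exp((r-q)*dt) - d) / (u - d) = 0.456635
Discount per step: exp(-r*dt) = 0.999000
Stock lattice S(k, i) with i counting down-moves:
  k=0: S(0,0) = 0.9700
  k=1: S(1,0) = 1.1668; S(1,1) = 0.8064
  k=2: S(2,0) = 1.4036; S(2,1) = 0.9700; S(2,2) = 0.6703
  k=3: S(3,0) = 1.6884; S(3,1) = 1.1668; S(3,2) = 0.8064; S(3,3) = 0.5573
Terminal payoffs V(N, i) = max(S_T - K, 0):
  V(3,0) = 0.588427; V(3,1) = 0.066833; V(3,2) = 0.000000; V(3,3) = 0.000000
Backward induction: V(k, i) = exp(-r*dt) * [p * V(k+1, i) + (1-p) * V(k+1, i+1)]; then take max(V_cont, immediate exercise) for American.
  V(2,0) = exp(-r*dt) * [p*0.588427 + (1-p)*0.066833] = 0.304706; exercise = 0.303606; V(2,0) = max -> 0.304706
  V(2,1) = exp(-r*dt) * [p*0.066833 + (1-p)*0.000000] = 0.030488; exercise = 0.000000; V(2,1) = max -> 0.030488
  V(2,2) = exp(-r*dt) * [p*0.000000 + (1-p)*0.000000] = 0.000000; exercise = 0.000000; V(2,2) = max -> 0.000000
  V(1,0) = exp(-r*dt) * [p*0.304706 + (1-p)*0.030488] = 0.155550; exercise = 0.066833; V(1,0) = max -> 0.155550
  V(1,1) = exp(-r*dt) * [p*0.030488 + (1-p)*0.000000] = 0.013908; exercise = 0.000000; V(1,1) = max -> 0.013908
  V(0,0) = exp(-r*dt) * [p*0.155550 + (1-p)*0.013908] = 0.078508; exercise = 0.000000; V(0,0) = max -> 0.078508

Answer: Price = V(0,0) = 0.0785


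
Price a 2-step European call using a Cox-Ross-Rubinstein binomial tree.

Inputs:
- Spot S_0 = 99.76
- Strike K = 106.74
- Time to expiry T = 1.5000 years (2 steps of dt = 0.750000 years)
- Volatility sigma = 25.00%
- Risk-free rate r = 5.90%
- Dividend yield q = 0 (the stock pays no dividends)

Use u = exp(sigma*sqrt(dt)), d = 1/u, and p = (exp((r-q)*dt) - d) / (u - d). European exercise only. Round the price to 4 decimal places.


Answer: Price = V(0,0) = 13.0239

Derivation:
dt = T/N = 0.750000
u = exp(sigma*sqrt(dt)) = 1.241731; d = 1/u = 0.805327
p = (exp((r-q)*dt) - d) / (u - d) = 0.549758
Discount per step: exp(-r*dt) = 0.956715
Stock lattice S(k, i) with i counting down-moves:
  k=0: S(0,0) = 99.7600
  k=1: S(1,0) = 123.8751; S(1,1) = 80.3395
  k=2: S(2,0) = 153.8195; S(2,1) = 99.7600; S(2,2) = 64.6996
Terminal payoffs V(N, i) = max(S_T - K, 0):
  V(2,0) = 47.079526; V(2,1) = 0.000000; V(2,2) = 0.000000
Backward induction: V(k, i) = exp(-r*dt) * [p * V(k+1, i) + (1-p) * V(k+1, i+1)].
  V(1,0) = exp(-r*dt) * [p*47.079526 + (1-p)*0.000000] = 24.762008
  V(1,1) = exp(-r*dt) * [p*0.000000 + (1-p)*0.000000] = 0.000000
  V(0,0) = exp(-r*dt) * [p*24.762008 + (1-p)*0.000000] = 13.023858


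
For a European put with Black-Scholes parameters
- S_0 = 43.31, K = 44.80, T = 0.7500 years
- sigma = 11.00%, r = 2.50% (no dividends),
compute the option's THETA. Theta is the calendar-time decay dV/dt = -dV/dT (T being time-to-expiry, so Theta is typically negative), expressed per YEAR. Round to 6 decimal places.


Answer: Theta = -0.451377

Derivation:
d1 = -0.1106106981; d2 = -0.2058734925
phi(d1) = 0.3965092550; exp(-qT) = 1.0000000000; exp(-rT) = 0.9814246877
Theta = -S*exp(-qT)*phi(d1)*sigma/(2*sqrt(T)) + r*K*exp(-rT)*N(-d2) - q*S*exp(-qT)*N(-d1)
N(-d1) = 0.5440374682; N(-d2) = 0.5815551341; sqrt(T) = 0.8660254038
Term 1 = -43.3100 * 1.0000000000 * 0.3965092550 * 0.1100 / (2 * 0.8660254038) = -1.0906202829
Term 2 = 0.0250 * 44.8000 * 0.9814246877 * 0.5815551341 = 0.6392428738
Term 3 = 0 (no dividend yield, q = 0)
Theta = -1.0906202829 + (0.6392428738) + (0.0000000000) = -0.451377


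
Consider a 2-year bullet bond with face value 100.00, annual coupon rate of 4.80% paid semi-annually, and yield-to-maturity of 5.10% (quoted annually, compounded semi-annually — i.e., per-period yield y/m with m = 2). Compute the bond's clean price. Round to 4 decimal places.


Coupon per period c = face * coupon_rate / m = 2.400000
Periods per year m = 2; per-period yield y/m = 0.025500
Number of cashflows N = 4
Cashflows (t years, CF_t, discount factor 1/(1+y/m)^(m*t), PV):
  t = 0.5000: CF_t = 2.400000, DF = 0.975134, PV = 2.340322
  t = 1.0000: CF_t = 2.400000, DF = 0.950886, PV = 2.282128
  t = 1.5000: CF_t = 2.400000, DF = 0.927242, PV = 2.225380
  t = 2.0000: CF_t = 102.400000, DF = 0.904185, PV = 92.588553
Price P = sum_t PV_t = 99.436383

Answer: Price = 99.4364


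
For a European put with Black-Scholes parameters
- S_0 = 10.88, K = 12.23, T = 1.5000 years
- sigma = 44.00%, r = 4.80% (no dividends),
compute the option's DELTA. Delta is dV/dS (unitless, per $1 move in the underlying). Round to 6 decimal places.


Answer: Delta = -0.426222

Derivation:
d1 = 0.1860021738; d2 = -0.3528855696
phi(d1) = 0.3921005615; exp(-qT) = 1.0000000000; exp(-rT) = 0.9305308958
N(-d1) = 0.4262215283
Delta = -exp(-qT) * N(-d1) = -1.0000000000 * 0.4262215283 = -0.426222


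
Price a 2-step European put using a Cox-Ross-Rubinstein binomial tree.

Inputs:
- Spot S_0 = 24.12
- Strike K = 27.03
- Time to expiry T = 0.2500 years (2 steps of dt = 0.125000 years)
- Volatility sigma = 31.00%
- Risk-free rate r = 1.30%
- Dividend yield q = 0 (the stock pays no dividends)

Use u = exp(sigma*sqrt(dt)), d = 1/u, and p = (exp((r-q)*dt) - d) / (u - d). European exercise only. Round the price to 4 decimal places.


Answer: Price = V(0,0) = 3.5117

Derivation:
dt = T/N = 0.125000
u = exp(sigma*sqrt(dt)) = 1.115833; d = 1/u = 0.896191
p = (exp((r-q)*dt) - d) / (u - d) = 0.480031
Discount per step: exp(-r*dt) = 0.998376
Stock lattice S(k, i) with i counting down-moves:
  k=0: S(0,0) = 24.1200
  k=1: S(1,0) = 26.9139; S(1,1) = 21.6161
  k=2: S(2,0) = 30.0314; S(2,1) = 24.1200; S(2,2) = 19.3722
Terminal payoffs V(N, i) = max(K - S_T, 0):
  V(2,0) = 0.000000; V(2,1) = 2.910000; V(2,2) = 7.657815
Backward induction: V(k, i) = exp(-r*dt) * [p * V(k+1, i) + (1-p) * V(k+1, i+1)].
  V(1,0) = exp(-r*dt) * [p*0.000000 + (1-p)*2.910000] = 1.510652
  V(1,1) = exp(-r*dt) * [p*2.910000 + (1-p)*7.657815] = 5.369981
  V(0,0) = exp(-r*dt) * [p*1.510652 + (1-p)*5.369981] = 3.511671


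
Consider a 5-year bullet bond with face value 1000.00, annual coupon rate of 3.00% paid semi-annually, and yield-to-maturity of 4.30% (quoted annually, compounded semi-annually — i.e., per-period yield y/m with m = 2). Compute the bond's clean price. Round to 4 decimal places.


Coupon per period c = face * coupon_rate / m = 15.000000
Periods per year m = 2; per-period yield y/m = 0.021500
Number of cashflows N = 10
Cashflows (t years, CF_t, discount factor 1/(1+y/m)^(m*t), PV):
  t = 0.5000: CF_t = 15.000000, DF = 0.978953, PV = 14.684288
  t = 1.0000: CF_t = 15.000000, DF = 0.958348, PV = 14.375221
  t = 1.5000: CF_t = 15.000000, DF = 0.938177, PV = 14.072658
  t = 2.0000: CF_t = 15.000000, DF = 0.918431, PV = 13.776464
  t = 2.5000: CF_t = 15.000000, DF = 0.899100, PV = 13.486505
  t = 3.0000: CF_t = 15.000000, DF = 0.880177, PV = 13.202648
  t = 3.5000: CF_t = 15.000000, DF = 0.861651, PV = 12.924765
  t = 4.0000: CF_t = 15.000000, DF = 0.843515, PV = 12.652731
  t = 4.5000: CF_t = 15.000000, DF = 0.825762, PV = 12.386423
  t = 5.0000: CF_t = 1015.000000, DF = 0.808381, PV = 820.507079
Price P = sum_t PV_t = 942.068783

Answer: Price = 942.0688


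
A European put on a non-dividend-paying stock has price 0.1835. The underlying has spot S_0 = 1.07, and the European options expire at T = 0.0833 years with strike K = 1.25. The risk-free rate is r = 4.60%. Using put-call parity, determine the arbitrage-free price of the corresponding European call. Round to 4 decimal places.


Put-call parity: C - P = S_0 * exp(-qT) - K * exp(-rT).
S_0 * exp(-qT) = 1.0700 * 1.00000000 = 1.07000000
K * exp(-rT) = 1.2500 * 0.99617553 = 1.24521941
C = P + S*exp(-qT) - K*exp(-rT)
C = 0.1835 + 1.07000000 - 1.24521941 = 0.0083

Answer: Call price = 0.0083


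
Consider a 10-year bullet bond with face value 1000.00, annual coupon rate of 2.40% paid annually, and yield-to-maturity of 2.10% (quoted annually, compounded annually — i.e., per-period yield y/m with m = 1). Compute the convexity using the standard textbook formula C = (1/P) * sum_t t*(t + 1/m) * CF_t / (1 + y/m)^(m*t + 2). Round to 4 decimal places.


Answer: Convexity = 91.8884

Derivation:
Coupon per period c = face * coupon_rate / m = 24.000000
Periods per year m = 1; per-period yield y/m = 0.021000
Number of cashflows N = 10
Cashflows (t years, CF_t, discount factor 1/(1+y/m)^(m*t), PV):
  t = 1.0000: CF_t = 24.000000, DF = 0.979432, PV = 23.506366
  t = 2.0000: CF_t = 24.000000, DF = 0.959287, PV = 23.022886
  t = 3.0000: CF_t = 24.000000, DF = 0.939556, PV = 22.549349
  t = 4.0000: CF_t = 24.000000, DF = 0.920231, PV = 22.085553
  t = 5.0000: CF_t = 24.000000, DF = 0.901304, PV = 21.631296
  t = 6.0000: CF_t = 24.000000, DF = 0.882766, PV = 21.186382
  t = 7.0000: CF_t = 24.000000, DF = 0.864609, PV = 20.750619
  t = 8.0000: CF_t = 24.000000, DF = 0.846826, PV = 20.323818
  t = 9.0000: CF_t = 24.000000, DF = 0.829408, PV = 19.905797
  t = 10.0000: CF_t = 1024.000000, DF = 0.812349, PV = 831.845240
Price P = sum_t PV_t = 1026.807305
Convexity numerator sum_t t*(t + 1/m) * CF_t / (1+y/m)^(m*t + 2):
  t = 1.0000: term = 45.098699
  t = 2.0000: term = 132.513317
  t = 3.0000: term = 259.575547
  t = 4.0000: term = 423.727631
  t = 5.0000: term = 622.518557
  t = 6.0000: term = 853.600371
  t = 7.0000: term = 1114.724612
  t = 8.0000: term = 1403.738842
  t = 9.0000: term = 1718.583304
  t = 10.0000: term = 87777.606971
Convexity = (1/P) * sum = 94351.687849 / 1026.807305 = 91.888407
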